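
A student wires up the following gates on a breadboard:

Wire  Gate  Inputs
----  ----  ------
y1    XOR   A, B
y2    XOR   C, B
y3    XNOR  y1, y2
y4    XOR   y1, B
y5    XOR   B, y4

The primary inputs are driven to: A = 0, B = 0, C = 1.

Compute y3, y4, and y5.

y3 = 0; y4 = 0; y5 = 0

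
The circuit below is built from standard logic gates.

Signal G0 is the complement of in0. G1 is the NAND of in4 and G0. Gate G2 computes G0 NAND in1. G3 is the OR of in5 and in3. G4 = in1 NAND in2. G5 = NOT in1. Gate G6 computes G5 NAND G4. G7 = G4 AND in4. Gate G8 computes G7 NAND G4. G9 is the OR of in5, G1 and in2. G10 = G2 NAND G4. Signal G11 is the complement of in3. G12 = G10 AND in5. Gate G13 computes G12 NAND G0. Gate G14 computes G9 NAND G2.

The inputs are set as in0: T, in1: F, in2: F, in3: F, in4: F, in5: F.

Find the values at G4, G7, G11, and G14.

G4 = T, G7 = F, G11 = T, G14 = F

G0 = NOT in0 = NOT T = F
G1 = in4 NAND G0 = F NAND F = T
G2 = G0 NAND in1 = F NAND F = T
G4 = in1 NAND in2 = F NAND F = T
G7 = G4 AND in4 = T AND F = F
G9 = in5 OR G1 OR in2 = F OR T OR F = T
G11 = NOT in3 = NOT F = T
G14 = G9 NAND G2 = T NAND T = F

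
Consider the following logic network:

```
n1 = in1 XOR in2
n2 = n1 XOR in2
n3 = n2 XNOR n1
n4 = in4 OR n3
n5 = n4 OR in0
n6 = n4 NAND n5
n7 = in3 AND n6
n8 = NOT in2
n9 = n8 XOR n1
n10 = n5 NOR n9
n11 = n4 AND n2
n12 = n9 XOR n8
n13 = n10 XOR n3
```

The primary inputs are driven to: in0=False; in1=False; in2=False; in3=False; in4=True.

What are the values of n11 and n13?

n11 = False, n13 = True

n1 = in1 XOR in2 = False XOR False = False
n2 = n1 XOR in2 = False XOR False = False
n3 = n2 XNOR n1 = False XNOR False = True
n4 = in4 OR n3 = True OR True = True
n5 = n4 OR in0 = True OR False = True
n8 = NOT in2 = NOT False = True
n9 = n8 XOR n1 = True XOR False = True
n10 = n5 NOR n9 = True NOR True = False
n11 = n4 AND n2 = True AND False = False
n13 = n10 XOR n3 = False XOR True = True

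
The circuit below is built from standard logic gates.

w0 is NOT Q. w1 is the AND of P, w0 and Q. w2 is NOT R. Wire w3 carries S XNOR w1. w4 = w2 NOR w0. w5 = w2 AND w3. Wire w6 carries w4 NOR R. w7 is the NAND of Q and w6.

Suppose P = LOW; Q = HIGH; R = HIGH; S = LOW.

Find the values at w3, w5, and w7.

w0 = NOT Q = NOT HIGH = LOW
w1 = P AND w0 AND Q = LOW AND LOW AND HIGH = LOW
w2 = NOT R = NOT HIGH = LOW
w3 = S XNOR w1 = LOW XNOR LOW = HIGH
w4 = w2 NOR w0 = LOW NOR LOW = HIGH
w5 = w2 AND w3 = LOW AND HIGH = LOW
w6 = w4 NOR R = HIGH NOR HIGH = LOW
w7 = Q NAND w6 = HIGH NAND LOW = HIGH

w3 = HIGH, w5 = LOW, w7 = HIGH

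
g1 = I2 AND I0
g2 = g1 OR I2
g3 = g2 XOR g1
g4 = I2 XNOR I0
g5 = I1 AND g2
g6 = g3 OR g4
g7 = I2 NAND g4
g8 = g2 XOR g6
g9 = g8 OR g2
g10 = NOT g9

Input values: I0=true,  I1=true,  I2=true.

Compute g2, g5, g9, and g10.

g1 = I2 AND I0 = true AND true = true
g2 = g1 OR I2 = true OR true = true
g3 = g2 XOR g1 = true XOR true = false
g4 = I2 XNOR I0 = true XNOR true = true
g5 = I1 AND g2 = true AND true = true
g6 = g3 OR g4 = false OR true = true
g8 = g2 XOR g6 = true XOR true = false
g9 = g8 OR g2 = false OR true = true
g10 = NOT g9 = NOT true = false

g2 = true  g5 = true  g9 = true  g10 = false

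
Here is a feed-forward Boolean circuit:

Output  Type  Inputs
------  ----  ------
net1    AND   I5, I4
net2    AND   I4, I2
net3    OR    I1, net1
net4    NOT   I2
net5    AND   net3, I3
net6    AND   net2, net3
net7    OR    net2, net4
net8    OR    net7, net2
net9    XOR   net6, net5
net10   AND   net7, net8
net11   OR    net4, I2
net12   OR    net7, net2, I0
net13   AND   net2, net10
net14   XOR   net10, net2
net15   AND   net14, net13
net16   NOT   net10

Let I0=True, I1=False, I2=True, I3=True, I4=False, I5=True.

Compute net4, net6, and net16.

net1 = I5 AND I4 = True AND False = False
net2 = I4 AND I2 = False AND True = False
net3 = I1 OR net1 = False OR False = False
net4 = NOT I2 = NOT True = False
net6 = net2 AND net3 = False AND False = False
net7 = net2 OR net4 = False OR False = False
net8 = net7 OR net2 = False OR False = False
net10 = net7 AND net8 = False AND False = False
net16 = NOT net10 = NOT False = True

net4 = False, net6 = False, net16 = True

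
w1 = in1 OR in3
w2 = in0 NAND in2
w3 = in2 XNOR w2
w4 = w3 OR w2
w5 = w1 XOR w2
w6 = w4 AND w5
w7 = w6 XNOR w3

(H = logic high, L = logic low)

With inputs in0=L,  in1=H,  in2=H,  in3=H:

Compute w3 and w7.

w3 = H, w7 = L

w1 = in1 OR in3 = H OR H = H
w2 = in0 NAND in2 = L NAND H = H
w3 = in2 XNOR w2 = H XNOR H = H
w4 = w3 OR w2 = H OR H = H
w5 = w1 XOR w2 = H XOR H = L
w6 = w4 AND w5 = H AND L = L
w7 = w6 XNOR w3 = L XNOR H = L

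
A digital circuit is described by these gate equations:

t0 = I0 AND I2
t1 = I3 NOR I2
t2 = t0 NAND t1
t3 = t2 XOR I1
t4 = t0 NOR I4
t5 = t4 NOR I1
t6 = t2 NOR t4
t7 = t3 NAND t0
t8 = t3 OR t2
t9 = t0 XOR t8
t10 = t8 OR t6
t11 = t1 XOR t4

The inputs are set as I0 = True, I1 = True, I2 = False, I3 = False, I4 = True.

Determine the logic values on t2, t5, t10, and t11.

t0 = I0 AND I2 = True AND False = False
t1 = I3 NOR I2 = False NOR False = True
t2 = t0 NAND t1 = False NAND True = True
t3 = t2 XOR I1 = True XOR True = False
t4 = t0 NOR I4 = False NOR True = False
t5 = t4 NOR I1 = False NOR True = False
t6 = t2 NOR t4 = True NOR False = False
t8 = t3 OR t2 = False OR True = True
t10 = t8 OR t6 = True OR False = True
t11 = t1 XOR t4 = True XOR False = True

t2 = True, t5 = False, t10 = True, t11 = True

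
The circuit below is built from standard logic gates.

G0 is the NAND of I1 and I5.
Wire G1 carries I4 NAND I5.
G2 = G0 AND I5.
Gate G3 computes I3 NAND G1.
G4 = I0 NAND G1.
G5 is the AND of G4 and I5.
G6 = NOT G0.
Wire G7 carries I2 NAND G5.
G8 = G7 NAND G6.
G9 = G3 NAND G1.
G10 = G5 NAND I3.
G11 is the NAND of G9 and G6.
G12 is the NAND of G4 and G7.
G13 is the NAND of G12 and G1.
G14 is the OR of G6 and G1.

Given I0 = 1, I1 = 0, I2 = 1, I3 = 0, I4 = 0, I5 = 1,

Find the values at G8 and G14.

G8 = 1  G14 = 1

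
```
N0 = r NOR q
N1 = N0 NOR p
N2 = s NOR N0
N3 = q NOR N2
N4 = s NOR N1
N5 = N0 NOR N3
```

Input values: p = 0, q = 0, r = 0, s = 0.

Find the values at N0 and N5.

N0 = r NOR q = 0 NOR 0 = 1
N2 = s NOR N0 = 0 NOR 1 = 0
N3 = q NOR N2 = 0 NOR 0 = 1
N5 = N0 NOR N3 = 1 NOR 1 = 0

N0 = 1  N5 = 0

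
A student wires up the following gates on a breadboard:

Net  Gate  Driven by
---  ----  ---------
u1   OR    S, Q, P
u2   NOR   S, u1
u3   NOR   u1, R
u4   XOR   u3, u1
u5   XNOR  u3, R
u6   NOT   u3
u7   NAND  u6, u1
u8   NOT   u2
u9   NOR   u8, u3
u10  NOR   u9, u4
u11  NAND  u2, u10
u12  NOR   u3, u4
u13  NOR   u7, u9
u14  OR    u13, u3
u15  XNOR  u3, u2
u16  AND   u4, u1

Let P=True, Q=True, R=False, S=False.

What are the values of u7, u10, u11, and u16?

u1 = S OR Q OR P = False OR True OR True = True
u2 = S NOR u1 = False NOR True = False
u3 = u1 NOR R = True NOR False = False
u4 = u3 XOR u1 = False XOR True = True
u6 = NOT u3 = NOT False = True
u7 = u6 NAND u1 = True NAND True = False
u8 = NOT u2 = NOT False = True
u9 = u8 NOR u3 = True NOR False = False
u10 = u9 NOR u4 = False NOR True = False
u11 = u2 NAND u10 = False NAND False = True
u16 = u4 AND u1 = True AND True = True

u7 = False; u10 = False; u11 = True; u16 = True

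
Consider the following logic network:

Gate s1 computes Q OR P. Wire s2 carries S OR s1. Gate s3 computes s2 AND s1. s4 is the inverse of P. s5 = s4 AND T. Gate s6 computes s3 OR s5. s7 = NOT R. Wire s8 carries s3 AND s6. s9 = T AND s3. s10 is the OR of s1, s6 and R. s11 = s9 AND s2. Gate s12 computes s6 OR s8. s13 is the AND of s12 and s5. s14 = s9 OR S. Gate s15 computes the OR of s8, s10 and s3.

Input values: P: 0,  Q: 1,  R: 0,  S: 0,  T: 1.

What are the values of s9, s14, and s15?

s9 = 1, s14 = 1, s15 = 1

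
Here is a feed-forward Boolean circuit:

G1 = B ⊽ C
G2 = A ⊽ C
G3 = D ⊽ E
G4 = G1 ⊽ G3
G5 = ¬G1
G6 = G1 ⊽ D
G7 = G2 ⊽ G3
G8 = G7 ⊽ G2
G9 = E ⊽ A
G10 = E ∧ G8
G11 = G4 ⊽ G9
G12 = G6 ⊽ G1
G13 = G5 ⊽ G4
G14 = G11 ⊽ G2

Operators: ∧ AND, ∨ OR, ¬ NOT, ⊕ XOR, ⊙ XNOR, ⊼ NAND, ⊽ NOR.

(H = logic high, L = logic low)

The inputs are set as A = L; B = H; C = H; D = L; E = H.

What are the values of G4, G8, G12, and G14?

G1 = B NOR C = H NOR H = L
G2 = A NOR C = L NOR H = L
G3 = D NOR E = L NOR H = L
G4 = G1 NOR G3 = L NOR L = H
G6 = G1 NOR D = L NOR L = H
G7 = G2 NOR G3 = L NOR L = H
G8 = G7 NOR G2 = H NOR L = L
G9 = E NOR A = H NOR L = L
G11 = G4 NOR G9 = H NOR L = L
G12 = G6 NOR G1 = H NOR L = L
G14 = G11 NOR G2 = L NOR L = H

G4 = H, G8 = L, G12 = L, G14 = H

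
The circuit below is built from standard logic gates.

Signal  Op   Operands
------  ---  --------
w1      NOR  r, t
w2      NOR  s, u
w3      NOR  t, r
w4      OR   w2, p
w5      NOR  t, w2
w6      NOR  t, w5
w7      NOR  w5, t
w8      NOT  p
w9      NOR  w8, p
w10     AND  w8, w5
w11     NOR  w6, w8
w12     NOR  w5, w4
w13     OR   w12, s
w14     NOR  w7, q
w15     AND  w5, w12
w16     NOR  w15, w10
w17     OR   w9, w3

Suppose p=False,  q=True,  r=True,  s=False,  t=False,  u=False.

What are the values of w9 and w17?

w9 = False; w17 = False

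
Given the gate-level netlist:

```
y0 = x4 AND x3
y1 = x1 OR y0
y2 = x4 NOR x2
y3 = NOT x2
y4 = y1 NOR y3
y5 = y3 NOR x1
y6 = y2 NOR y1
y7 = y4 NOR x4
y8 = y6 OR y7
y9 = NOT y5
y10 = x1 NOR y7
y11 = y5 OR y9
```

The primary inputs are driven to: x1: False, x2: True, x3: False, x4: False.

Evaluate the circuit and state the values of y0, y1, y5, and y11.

y0 = False; y1 = False; y5 = True; y11 = True

y0 = x4 AND x3 = False AND False = False
y1 = x1 OR y0 = False OR False = False
y3 = NOT x2 = NOT True = False
y5 = y3 NOR x1 = False NOR False = True
y9 = NOT y5 = NOT True = False
y11 = y5 OR y9 = True OR False = True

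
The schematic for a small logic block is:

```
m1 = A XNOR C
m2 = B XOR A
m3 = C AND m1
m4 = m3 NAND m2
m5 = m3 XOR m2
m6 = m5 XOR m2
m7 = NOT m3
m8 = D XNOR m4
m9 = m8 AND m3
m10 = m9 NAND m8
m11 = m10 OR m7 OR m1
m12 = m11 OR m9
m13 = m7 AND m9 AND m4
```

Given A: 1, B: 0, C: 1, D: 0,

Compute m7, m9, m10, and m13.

m1 = A XNOR C = 1 XNOR 1 = 1
m2 = B XOR A = 0 XOR 1 = 1
m3 = C AND m1 = 1 AND 1 = 1
m4 = m3 NAND m2 = 1 NAND 1 = 0
m7 = NOT m3 = NOT 1 = 0
m8 = D XNOR m4 = 0 XNOR 0 = 1
m9 = m8 AND m3 = 1 AND 1 = 1
m10 = m9 NAND m8 = 1 NAND 1 = 0
m13 = m7 AND m9 AND m4 = 0 AND 1 AND 0 = 0

m7 = 0  m9 = 1  m10 = 0  m13 = 0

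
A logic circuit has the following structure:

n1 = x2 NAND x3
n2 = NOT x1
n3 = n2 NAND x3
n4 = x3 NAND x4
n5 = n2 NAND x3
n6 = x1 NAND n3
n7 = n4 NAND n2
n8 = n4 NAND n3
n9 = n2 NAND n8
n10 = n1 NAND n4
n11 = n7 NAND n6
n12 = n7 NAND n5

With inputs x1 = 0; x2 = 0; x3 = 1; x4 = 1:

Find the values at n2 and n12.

n2 = 1, n12 = 1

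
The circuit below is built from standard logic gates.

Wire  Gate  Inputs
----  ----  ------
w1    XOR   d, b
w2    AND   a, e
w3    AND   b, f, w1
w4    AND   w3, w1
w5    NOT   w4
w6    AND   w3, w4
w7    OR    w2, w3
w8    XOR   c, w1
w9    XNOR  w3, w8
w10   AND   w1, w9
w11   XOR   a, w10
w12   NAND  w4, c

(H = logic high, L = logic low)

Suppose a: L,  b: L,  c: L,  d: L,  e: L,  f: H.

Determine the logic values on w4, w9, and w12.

w1 = d XOR b = L XOR L = L
w3 = b AND f AND w1 = L AND H AND L = L
w4 = w3 AND w1 = L AND L = L
w8 = c XOR w1 = L XOR L = L
w9 = w3 XNOR w8 = L XNOR L = H
w12 = w4 NAND c = L NAND L = H

w4 = L, w9 = H, w12 = H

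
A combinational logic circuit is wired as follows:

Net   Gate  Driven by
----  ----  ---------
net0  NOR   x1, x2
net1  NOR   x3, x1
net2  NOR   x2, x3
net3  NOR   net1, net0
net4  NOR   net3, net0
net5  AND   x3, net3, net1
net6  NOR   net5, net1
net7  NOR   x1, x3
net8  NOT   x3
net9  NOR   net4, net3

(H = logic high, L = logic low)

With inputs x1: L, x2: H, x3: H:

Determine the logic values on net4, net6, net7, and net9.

net4 = L  net6 = H  net7 = L  net9 = L

net0 = x1 NOR x2 = L NOR H = L
net1 = x3 NOR x1 = H NOR L = L
net3 = net1 NOR net0 = L NOR L = H
net4 = net3 NOR net0 = H NOR L = L
net5 = x3 AND net3 AND net1 = H AND H AND L = L
net6 = net5 NOR net1 = L NOR L = H
net7 = x1 NOR x3 = L NOR H = L
net9 = net4 NOR net3 = L NOR H = L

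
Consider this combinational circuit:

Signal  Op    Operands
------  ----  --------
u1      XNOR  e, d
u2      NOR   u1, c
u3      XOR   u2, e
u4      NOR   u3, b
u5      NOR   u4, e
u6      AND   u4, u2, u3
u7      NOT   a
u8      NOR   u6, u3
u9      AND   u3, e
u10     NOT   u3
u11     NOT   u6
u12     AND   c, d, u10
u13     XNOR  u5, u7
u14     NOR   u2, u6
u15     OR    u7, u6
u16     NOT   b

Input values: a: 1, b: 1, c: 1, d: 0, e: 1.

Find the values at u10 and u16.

u1 = e XNOR d = 1 XNOR 0 = 0
u2 = u1 NOR c = 0 NOR 1 = 0
u3 = u2 XOR e = 0 XOR 1 = 1
u10 = NOT u3 = NOT 1 = 0
u16 = NOT b = NOT 1 = 0

u10 = 0; u16 = 0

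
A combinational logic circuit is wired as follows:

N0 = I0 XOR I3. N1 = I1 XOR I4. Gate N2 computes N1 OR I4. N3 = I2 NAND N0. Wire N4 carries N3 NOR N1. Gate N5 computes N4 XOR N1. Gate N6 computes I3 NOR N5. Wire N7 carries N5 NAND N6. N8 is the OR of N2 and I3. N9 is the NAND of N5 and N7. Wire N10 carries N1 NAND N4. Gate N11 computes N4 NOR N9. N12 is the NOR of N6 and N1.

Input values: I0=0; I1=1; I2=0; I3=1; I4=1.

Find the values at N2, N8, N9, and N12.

N2 = 1; N8 = 1; N9 = 1; N12 = 1

N0 = I0 XOR I3 = 0 XOR 1 = 1
N1 = I1 XOR I4 = 1 XOR 1 = 0
N2 = N1 OR I4 = 0 OR 1 = 1
N3 = I2 NAND N0 = 0 NAND 1 = 1
N4 = N3 NOR N1 = 1 NOR 0 = 0
N5 = N4 XOR N1 = 0 XOR 0 = 0
N6 = I3 NOR N5 = 1 NOR 0 = 0
N7 = N5 NAND N6 = 0 NAND 0 = 1
N8 = N2 OR I3 = 1 OR 1 = 1
N9 = N5 NAND N7 = 0 NAND 1 = 1
N12 = N6 NOR N1 = 0 NOR 0 = 1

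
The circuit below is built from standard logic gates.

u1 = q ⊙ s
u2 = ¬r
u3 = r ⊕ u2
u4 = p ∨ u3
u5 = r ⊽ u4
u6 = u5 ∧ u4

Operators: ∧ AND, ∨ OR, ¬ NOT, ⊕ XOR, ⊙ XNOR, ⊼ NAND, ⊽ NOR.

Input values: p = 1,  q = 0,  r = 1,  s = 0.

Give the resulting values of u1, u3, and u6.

u1 = 1; u3 = 1; u6 = 0

u1 = q XNOR s = 0 XNOR 0 = 1
u2 = NOT r = NOT 1 = 0
u3 = r XOR u2 = 1 XOR 0 = 1
u4 = p OR u3 = 1 OR 1 = 1
u5 = r NOR u4 = 1 NOR 1 = 0
u6 = u5 AND u4 = 0 AND 1 = 0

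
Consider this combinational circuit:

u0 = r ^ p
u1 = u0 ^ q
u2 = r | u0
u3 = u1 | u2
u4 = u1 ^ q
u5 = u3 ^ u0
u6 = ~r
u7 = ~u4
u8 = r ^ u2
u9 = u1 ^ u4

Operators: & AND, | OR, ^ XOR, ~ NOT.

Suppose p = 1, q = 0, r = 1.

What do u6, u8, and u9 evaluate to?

u0 = r XOR p = 1 XOR 1 = 0
u1 = u0 XOR q = 0 XOR 0 = 0
u2 = r OR u0 = 1 OR 0 = 1
u4 = u1 XOR q = 0 XOR 0 = 0
u6 = NOT r = NOT 1 = 0
u8 = r XOR u2 = 1 XOR 1 = 0
u9 = u1 XOR u4 = 0 XOR 0 = 0

u6 = 0  u8 = 0  u9 = 0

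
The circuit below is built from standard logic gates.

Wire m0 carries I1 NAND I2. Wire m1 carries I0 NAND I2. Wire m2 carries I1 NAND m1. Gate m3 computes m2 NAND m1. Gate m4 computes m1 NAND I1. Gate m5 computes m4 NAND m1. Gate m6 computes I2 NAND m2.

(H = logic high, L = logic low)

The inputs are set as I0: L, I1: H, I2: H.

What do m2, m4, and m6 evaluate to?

m2 = L  m4 = L  m6 = H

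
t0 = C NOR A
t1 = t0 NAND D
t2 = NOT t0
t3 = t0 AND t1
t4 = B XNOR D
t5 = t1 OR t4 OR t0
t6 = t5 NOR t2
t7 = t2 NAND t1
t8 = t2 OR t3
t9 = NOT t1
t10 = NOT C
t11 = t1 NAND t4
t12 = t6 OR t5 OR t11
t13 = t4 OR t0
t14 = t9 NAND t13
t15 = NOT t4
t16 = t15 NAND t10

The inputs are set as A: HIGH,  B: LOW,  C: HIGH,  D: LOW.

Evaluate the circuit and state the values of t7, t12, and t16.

t7 = LOW, t12 = HIGH, t16 = HIGH

t0 = C NOR A = HIGH NOR HIGH = LOW
t1 = t0 NAND D = LOW NAND LOW = HIGH
t2 = NOT t0 = NOT LOW = HIGH
t4 = B XNOR D = LOW XNOR LOW = HIGH
t5 = t1 OR t4 OR t0 = HIGH OR HIGH OR LOW = HIGH
t6 = t5 NOR t2 = HIGH NOR HIGH = LOW
t7 = t2 NAND t1 = HIGH NAND HIGH = LOW
t10 = NOT C = NOT HIGH = LOW
t11 = t1 NAND t4 = HIGH NAND HIGH = LOW
t12 = t6 OR t5 OR t11 = LOW OR HIGH OR LOW = HIGH
t15 = NOT t4 = NOT HIGH = LOW
t16 = t15 NAND t10 = LOW NAND LOW = HIGH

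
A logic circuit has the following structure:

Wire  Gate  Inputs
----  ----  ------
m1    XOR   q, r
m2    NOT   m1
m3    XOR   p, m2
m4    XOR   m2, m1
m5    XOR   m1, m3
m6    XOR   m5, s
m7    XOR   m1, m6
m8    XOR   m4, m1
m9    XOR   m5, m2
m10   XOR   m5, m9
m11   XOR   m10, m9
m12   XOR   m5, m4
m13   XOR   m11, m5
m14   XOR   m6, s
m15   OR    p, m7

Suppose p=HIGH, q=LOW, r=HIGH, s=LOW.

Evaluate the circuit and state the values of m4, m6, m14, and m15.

m1 = q XOR r = LOW XOR HIGH = HIGH
m2 = NOT m1 = NOT HIGH = LOW
m3 = p XOR m2 = HIGH XOR LOW = HIGH
m4 = m2 XOR m1 = LOW XOR HIGH = HIGH
m5 = m1 XOR m3 = HIGH XOR HIGH = LOW
m6 = m5 XOR s = LOW XOR LOW = LOW
m7 = m1 XOR m6 = HIGH XOR LOW = HIGH
m14 = m6 XOR s = LOW XOR LOW = LOW
m15 = p OR m7 = HIGH OR HIGH = HIGH

m4 = HIGH, m6 = LOW, m14 = LOW, m15 = HIGH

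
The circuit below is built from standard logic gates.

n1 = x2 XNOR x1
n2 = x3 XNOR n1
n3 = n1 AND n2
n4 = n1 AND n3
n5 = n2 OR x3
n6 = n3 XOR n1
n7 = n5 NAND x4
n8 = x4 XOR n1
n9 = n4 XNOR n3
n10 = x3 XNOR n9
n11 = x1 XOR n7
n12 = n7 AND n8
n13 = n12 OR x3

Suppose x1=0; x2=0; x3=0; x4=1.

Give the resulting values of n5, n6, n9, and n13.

n5 = 0  n6 = 1  n9 = 1  n13 = 0

n1 = x2 XNOR x1 = 0 XNOR 0 = 1
n2 = x3 XNOR n1 = 0 XNOR 1 = 0
n3 = n1 AND n2 = 1 AND 0 = 0
n4 = n1 AND n3 = 1 AND 0 = 0
n5 = n2 OR x3 = 0 OR 0 = 0
n6 = n3 XOR n1 = 0 XOR 1 = 1
n7 = n5 NAND x4 = 0 NAND 1 = 1
n8 = x4 XOR n1 = 1 XOR 1 = 0
n9 = n4 XNOR n3 = 0 XNOR 0 = 1
n12 = n7 AND n8 = 1 AND 0 = 0
n13 = n12 OR x3 = 0 OR 0 = 0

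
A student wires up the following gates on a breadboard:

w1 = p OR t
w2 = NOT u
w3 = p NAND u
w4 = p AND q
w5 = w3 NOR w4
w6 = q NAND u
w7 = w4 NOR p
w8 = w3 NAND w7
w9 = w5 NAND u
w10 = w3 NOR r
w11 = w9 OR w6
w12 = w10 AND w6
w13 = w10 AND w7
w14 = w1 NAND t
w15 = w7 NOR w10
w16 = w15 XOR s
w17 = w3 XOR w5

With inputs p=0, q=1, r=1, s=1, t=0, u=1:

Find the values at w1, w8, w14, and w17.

w1 = 0, w8 = 0, w14 = 1, w17 = 1

w1 = p OR t = 0 OR 0 = 0
w3 = p NAND u = 0 NAND 1 = 1
w4 = p AND q = 0 AND 1 = 0
w5 = w3 NOR w4 = 1 NOR 0 = 0
w7 = w4 NOR p = 0 NOR 0 = 1
w8 = w3 NAND w7 = 1 NAND 1 = 0
w14 = w1 NAND t = 0 NAND 0 = 1
w17 = w3 XOR w5 = 1 XOR 0 = 1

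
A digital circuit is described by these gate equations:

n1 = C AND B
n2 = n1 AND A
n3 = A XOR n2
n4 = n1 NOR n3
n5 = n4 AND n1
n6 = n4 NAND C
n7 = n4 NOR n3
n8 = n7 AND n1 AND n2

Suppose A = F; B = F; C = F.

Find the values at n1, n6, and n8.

n1 = C AND B = F AND F = F
n2 = n1 AND A = F AND F = F
n3 = A XOR n2 = F XOR F = F
n4 = n1 NOR n3 = F NOR F = T
n6 = n4 NAND C = T NAND F = T
n7 = n4 NOR n3 = T NOR F = F
n8 = n7 AND n1 AND n2 = F AND F AND F = F

n1 = F, n6 = T, n8 = F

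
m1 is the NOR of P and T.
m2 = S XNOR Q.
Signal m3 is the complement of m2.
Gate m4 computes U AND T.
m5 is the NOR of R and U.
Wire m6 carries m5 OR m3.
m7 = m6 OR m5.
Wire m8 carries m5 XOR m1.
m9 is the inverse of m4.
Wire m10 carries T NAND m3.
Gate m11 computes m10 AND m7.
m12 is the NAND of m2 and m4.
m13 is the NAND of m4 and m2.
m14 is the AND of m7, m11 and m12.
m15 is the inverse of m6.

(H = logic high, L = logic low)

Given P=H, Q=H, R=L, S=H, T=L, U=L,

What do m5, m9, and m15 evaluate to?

m5 = H  m9 = H  m15 = L

m2 = S XNOR Q = H XNOR H = H
m3 = NOT m2 = NOT H = L
m4 = U AND T = L AND L = L
m5 = R NOR U = L NOR L = H
m6 = m5 OR m3 = H OR L = H
m9 = NOT m4 = NOT L = H
m15 = NOT m6 = NOT H = L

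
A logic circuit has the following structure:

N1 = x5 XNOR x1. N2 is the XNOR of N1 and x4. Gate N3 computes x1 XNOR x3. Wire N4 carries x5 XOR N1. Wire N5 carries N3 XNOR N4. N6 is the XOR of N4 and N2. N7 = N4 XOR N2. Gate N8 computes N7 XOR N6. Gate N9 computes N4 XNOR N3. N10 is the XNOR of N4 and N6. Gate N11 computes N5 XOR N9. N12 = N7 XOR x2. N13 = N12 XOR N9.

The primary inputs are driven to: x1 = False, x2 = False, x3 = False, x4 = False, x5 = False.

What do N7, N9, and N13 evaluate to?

N1 = x5 XNOR x1 = False XNOR False = True
N2 = N1 XNOR x4 = True XNOR False = False
N3 = x1 XNOR x3 = False XNOR False = True
N4 = x5 XOR N1 = False XOR True = True
N7 = N4 XOR N2 = True XOR False = True
N9 = N4 XNOR N3 = True XNOR True = True
N12 = N7 XOR x2 = True XOR False = True
N13 = N12 XOR N9 = True XOR True = False

N7 = True; N9 = True; N13 = False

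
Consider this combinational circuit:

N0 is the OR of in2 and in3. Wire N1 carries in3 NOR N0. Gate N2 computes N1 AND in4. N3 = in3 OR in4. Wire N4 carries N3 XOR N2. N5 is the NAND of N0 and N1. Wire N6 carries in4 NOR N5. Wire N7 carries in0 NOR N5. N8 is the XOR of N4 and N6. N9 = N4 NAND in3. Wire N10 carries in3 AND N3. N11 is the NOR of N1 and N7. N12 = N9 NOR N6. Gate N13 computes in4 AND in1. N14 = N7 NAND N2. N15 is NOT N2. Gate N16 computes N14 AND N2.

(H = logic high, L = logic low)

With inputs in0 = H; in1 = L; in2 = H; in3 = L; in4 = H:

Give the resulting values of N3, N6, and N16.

N0 = in2 OR in3 = H OR L = H
N1 = in3 NOR N0 = L NOR H = L
N2 = N1 AND in4 = L AND H = L
N3 = in3 OR in4 = L OR H = H
N5 = N0 NAND N1 = H NAND L = H
N6 = in4 NOR N5 = H NOR H = L
N7 = in0 NOR N5 = H NOR H = L
N14 = N7 NAND N2 = L NAND L = H
N16 = N14 AND N2 = H AND L = L

N3 = H, N6 = L, N16 = L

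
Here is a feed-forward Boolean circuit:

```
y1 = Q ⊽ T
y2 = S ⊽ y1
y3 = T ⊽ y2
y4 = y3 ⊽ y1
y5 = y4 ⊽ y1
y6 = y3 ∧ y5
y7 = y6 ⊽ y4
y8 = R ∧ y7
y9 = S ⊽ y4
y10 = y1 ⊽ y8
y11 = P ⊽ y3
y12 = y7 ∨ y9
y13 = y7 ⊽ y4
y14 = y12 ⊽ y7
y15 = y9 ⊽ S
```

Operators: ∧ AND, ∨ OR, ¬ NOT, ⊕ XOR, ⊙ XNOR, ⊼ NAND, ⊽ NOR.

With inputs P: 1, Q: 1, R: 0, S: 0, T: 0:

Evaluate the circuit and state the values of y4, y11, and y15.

y1 = Q NOR T = 1 NOR 0 = 0
y2 = S NOR y1 = 0 NOR 0 = 1
y3 = T NOR y2 = 0 NOR 1 = 0
y4 = y3 NOR y1 = 0 NOR 0 = 1
y9 = S NOR y4 = 0 NOR 1 = 0
y11 = P NOR y3 = 1 NOR 0 = 0
y15 = y9 NOR S = 0 NOR 0 = 1

y4 = 1; y11 = 0; y15 = 1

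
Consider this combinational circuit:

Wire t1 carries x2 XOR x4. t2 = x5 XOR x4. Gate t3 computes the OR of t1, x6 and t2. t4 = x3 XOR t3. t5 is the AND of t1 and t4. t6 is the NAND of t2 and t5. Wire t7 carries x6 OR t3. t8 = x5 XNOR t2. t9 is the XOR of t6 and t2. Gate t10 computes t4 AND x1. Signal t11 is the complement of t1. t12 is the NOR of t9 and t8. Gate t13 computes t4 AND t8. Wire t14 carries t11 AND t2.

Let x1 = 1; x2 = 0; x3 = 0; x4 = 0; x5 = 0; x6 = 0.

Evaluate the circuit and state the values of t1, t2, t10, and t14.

t1 = 0; t2 = 0; t10 = 0; t14 = 0

t1 = x2 XOR x4 = 0 XOR 0 = 0
t2 = x5 XOR x4 = 0 XOR 0 = 0
t3 = t1 OR x6 OR t2 = 0 OR 0 OR 0 = 0
t4 = x3 XOR t3 = 0 XOR 0 = 0
t10 = t4 AND x1 = 0 AND 1 = 0
t11 = NOT t1 = NOT 0 = 1
t14 = t11 AND t2 = 1 AND 0 = 0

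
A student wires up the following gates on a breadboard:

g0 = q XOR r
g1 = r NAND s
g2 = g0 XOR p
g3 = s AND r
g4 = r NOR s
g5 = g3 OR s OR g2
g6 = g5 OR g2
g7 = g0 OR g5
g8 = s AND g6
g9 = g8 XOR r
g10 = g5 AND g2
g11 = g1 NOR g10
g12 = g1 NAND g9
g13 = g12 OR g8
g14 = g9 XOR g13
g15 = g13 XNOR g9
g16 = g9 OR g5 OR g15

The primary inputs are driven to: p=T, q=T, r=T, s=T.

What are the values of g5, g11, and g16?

g5 = T, g11 = F, g16 = T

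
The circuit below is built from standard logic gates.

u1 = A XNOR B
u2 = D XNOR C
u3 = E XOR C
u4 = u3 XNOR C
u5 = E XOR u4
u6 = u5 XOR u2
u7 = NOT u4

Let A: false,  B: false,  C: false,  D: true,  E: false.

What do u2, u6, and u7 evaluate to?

u2 = false; u6 = true; u7 = false

u2 = D XNOR C = true XNOR false = false
u3 = E XOR C = false XOR false = false
u4 = u3 XNOR C = false XNOR false = true
u5 = E XOR u4 = false XOR true = true
u6 = u5 XOR u2 = true XOR false = true
u7 = NOT u4 = NOT true = false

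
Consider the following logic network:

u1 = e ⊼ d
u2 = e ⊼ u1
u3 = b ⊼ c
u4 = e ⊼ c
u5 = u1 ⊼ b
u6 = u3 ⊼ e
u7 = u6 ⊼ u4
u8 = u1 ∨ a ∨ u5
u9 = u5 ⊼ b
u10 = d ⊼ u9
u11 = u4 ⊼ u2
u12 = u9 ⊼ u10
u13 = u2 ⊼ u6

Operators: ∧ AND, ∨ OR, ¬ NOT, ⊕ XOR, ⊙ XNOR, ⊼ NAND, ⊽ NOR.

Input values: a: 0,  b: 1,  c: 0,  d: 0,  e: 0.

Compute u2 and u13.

u2 = 1; u13 = 0

u1 = e NAND d = 0 NAND 0 = 1
u2 = e NAND u1 = 0 NAND 1 = 1
u3 = b NAND c = 1 NAND 0 = 1
u6 = u3 NAND e = 1 NAND 0 = 1
u13 = u2 NAND u6 = 1 NAND 1 = 0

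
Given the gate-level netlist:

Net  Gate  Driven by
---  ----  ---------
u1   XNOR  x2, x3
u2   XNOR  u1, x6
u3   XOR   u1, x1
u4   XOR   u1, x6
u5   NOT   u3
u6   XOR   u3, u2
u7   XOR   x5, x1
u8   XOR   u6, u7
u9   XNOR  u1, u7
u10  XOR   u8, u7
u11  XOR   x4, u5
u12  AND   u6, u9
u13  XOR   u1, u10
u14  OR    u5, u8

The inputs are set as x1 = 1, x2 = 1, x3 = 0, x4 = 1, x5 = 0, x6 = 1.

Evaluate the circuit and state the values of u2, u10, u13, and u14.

u2 = 0; u10 = 1; u13 = 1; u14 = 0

u1 = x2 XNOR x3 = 1 XNOR 0 = 0
u2 = u1 XNOR x6 = 0 XNOR 1 = 0
u3 = u1 XOR x1 = 0 XOR 1 = 1
u5 = NOT u3 = NOT 1 = 0
u6 = u3 XOR u2 = 1 XOR 0 = 1
u7 = x5 XOR x1 = 0 XOR 1 = 1
u8 = u6 XOR u7 = 1 XOR 1 = 0
u10 = u8 XOR u7 = 0 XOR 1 = 1
u13 = u1 XOR u10 = 0 XOR 1 = 1
u14 = u5 OR u8 = 0 OR 0 = 0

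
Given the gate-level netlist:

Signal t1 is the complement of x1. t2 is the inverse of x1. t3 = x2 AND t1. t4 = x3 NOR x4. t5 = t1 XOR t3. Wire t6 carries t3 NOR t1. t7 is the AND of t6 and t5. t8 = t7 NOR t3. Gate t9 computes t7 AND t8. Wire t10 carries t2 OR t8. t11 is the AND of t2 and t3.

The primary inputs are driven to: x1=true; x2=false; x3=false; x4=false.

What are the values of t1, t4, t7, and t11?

t1 = NOT x1 = NOT true = false
t2 = NOT x1 = NOT true = false
t3 = x2 AND t1 = false AND false = false
t4 = x3 NOR x4 = false NOR false = true
t5 = t1 XOR t3 = false XOR false = false
t6 = t3 NOR t1 = false NOR false = true
t7 = t6 AND t5 = true AND false = false
t11 = t2 AND t3 = false AND false = false

t1 = false  t4 = true  t7 = false  t11 = false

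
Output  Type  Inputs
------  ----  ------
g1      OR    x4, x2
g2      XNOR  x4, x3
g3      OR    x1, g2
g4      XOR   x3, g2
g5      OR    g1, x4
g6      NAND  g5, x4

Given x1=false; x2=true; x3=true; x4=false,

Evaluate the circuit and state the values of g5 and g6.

g5 = true, g6 = true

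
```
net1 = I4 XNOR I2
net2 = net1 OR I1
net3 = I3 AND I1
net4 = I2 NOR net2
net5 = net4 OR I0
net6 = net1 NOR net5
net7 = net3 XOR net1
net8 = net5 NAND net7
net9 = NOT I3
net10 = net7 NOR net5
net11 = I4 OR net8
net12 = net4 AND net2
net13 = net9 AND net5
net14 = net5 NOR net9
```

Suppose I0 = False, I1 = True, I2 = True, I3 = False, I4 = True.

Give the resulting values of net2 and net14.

net2 = True  net14 = False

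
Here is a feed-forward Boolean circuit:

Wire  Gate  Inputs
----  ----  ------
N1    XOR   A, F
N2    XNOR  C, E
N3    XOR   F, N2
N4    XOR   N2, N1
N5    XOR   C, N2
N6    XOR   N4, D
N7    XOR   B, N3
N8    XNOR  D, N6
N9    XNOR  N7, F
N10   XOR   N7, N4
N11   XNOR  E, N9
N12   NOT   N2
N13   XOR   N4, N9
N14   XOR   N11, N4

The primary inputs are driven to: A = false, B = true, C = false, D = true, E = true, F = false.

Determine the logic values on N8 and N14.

N8 = true, N14 = false

N1 = A XOR F = false XOR false = false
N2 = C XNOR E = false XNOR true = false
N3 = F XOR N2 = false XOR false = false
N4 = N2 XOR N1 = false XOR false = false
N6 = N4 XOR D = false XOR true = true
N7 = B XOR N3 = true XOR false = true
N8 = D XNOR N6 = true XNOR true = true
N9 = N7 XNOR F = true XNOR false = false
N11 = E XNOR N9 = true XNOR false = false
N14 = N11 XOR N4 = false XOR false = false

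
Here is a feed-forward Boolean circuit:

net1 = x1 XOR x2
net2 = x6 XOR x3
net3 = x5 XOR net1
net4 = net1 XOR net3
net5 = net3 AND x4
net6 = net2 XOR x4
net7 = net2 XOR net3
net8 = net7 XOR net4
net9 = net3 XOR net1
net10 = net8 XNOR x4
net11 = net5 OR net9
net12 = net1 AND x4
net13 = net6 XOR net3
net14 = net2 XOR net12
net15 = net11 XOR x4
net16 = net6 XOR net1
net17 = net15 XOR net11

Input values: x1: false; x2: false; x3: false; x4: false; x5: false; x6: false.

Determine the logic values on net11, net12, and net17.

net1 = x1 XOR x2 = false XOR false = false
net3 = x5 XOR net1 = false XOR false = false
net5 = net3 AND x4 = false AND false = false
net9 = net3 XOR net1 = false XOR false = false
net11 = net5 OR net9 = false OR false = false
net12 = net1 AND x4 = false AND false = false
net15 = net11 XOR x4 = false XOR false = false
net17 = net15 XOR net11 = false XOR false = false

net11 = false; net12 = false; net17 = false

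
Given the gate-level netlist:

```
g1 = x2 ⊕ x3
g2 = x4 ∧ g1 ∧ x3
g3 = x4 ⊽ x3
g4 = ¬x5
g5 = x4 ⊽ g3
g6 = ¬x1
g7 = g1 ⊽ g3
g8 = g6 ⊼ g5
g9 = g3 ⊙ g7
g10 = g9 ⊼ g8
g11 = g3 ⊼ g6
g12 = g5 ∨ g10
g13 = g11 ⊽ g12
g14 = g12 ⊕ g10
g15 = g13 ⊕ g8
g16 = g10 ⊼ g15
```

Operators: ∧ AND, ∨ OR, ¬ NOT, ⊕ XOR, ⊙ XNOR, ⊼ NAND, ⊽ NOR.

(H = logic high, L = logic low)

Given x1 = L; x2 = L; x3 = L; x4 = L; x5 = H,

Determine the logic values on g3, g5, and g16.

g1 = x2 XOR x3 = L XOR L = L
g3 = x4 NOR x3 = L NOR L = H
g5 = x4 NOR g3 = L NOR H = L
g6 = NOT x1 = NOT L = H
g7 = g1 NOR g3 = L NOR H = L
g8 = g6 NAND g5 = H NAND L = H
g9 = g3 XNOR g7 = H XNOR L = L
g10 = g9 NAND g8 = L NAND H = H
g11 = g3 NAND g6 = H NAND H = L
g12 = g5 OR g10 = L OR H = H
g13 = g11 NOR g12 = L NOR H = L
g15 = g13 XOR g8 = L XOR H = H
g16 = g10 NAND g15 = H NAND H = L

g3 = H; g5 = L; g16 = L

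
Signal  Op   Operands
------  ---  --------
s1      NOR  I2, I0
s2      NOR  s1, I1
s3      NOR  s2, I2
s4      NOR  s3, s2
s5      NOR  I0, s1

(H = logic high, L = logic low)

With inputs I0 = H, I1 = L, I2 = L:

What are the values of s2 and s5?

s1 = I2 NOR I0 = L NOR H = L
s2 = s1 NOR I1 = L NOR L = H
s5 = I0 NOR s1 = H NOR L = L

s2 = H; s5 = L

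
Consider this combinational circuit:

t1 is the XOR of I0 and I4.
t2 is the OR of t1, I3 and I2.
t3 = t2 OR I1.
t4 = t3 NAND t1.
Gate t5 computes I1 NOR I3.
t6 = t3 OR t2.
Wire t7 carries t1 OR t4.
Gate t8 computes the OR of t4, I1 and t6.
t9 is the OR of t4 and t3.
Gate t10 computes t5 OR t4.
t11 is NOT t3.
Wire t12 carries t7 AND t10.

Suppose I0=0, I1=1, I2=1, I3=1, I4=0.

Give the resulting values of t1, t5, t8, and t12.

t1 = 0; t5 = 0; t8 = 1; t12 = 1

t1 = I0 XOR I4 = 0 XOR 0 = 0
t2 = t1 OR I3 OR I2 = 0 OR 1 OR 1 = 1
t3 = t2 OR I1 = 1 OR 1 = 1
t4 = t3 NAND t1 = 1 NAND 0 = 1
t5 = I1 NOR I3 = 1 NOR 1 = 0
t6 = t3 OR t2 = 1 OR 1 = 1
t7 = t1 OR t4 = 0 OR 1 = 1
t8 = t4 OR I1 OR t6 = 1 OR 1 OR 1 = 1
t10 = t5 OR t4 = 0 OR 1 = 1
t12 = t7 AND t10 = 1 AND 1 = 1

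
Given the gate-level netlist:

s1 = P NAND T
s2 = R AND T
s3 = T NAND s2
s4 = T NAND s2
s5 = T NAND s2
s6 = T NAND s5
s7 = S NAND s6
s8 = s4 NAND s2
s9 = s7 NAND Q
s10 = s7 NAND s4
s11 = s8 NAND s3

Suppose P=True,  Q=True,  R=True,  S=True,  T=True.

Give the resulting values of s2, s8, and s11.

s2 = R AND T = True AND True = True
s3 = T NAND s2 = True NAND True = False
s4 = T NAND s2 = True NAND True = False
s8 = s4 NAND s2 = False NAND True = True
s11 = s8 NAND s3 = True NAND False = True

s2 = True  s8 = True  s11 = True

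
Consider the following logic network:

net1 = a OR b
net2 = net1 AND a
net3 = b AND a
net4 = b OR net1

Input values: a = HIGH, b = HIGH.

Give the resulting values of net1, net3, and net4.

net1 = a OR b = HIGH OR HIGH = HIGH
net3 = b AND a = HIGH AND HIGH = HIGH
net4 = b OR net1 = HIGH OR HIGH = HIGH

net1 = HIGH, net3 = HIGH, net4 = HIGH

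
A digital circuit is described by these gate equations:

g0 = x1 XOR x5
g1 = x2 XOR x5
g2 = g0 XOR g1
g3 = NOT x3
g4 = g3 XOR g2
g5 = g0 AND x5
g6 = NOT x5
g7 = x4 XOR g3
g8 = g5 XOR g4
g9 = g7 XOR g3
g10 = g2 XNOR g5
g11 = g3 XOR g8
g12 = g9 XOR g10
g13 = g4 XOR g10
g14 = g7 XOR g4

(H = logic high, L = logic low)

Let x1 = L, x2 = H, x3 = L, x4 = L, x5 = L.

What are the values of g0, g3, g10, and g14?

g0 = x1 XOR x5 = L XOR L = L
g1 = x2 XOR x5 = H XOR L = H
g2 = g0 XOR g1 = L XOR H = H
g3 = NOT x3 = NOT L = H
g4 = g3 XOR g2 = H XOR H = L
g5 = g0 AND x5 = L AND L = L
g7 = x4 XOR g3 = L XOR H = H
g10 = g2 XNOR g5 = H XNOR L = L
g14 = g7 XOR g4 = H XOR L = H

g0 = L; g3 = H; g10 = L; g14 = H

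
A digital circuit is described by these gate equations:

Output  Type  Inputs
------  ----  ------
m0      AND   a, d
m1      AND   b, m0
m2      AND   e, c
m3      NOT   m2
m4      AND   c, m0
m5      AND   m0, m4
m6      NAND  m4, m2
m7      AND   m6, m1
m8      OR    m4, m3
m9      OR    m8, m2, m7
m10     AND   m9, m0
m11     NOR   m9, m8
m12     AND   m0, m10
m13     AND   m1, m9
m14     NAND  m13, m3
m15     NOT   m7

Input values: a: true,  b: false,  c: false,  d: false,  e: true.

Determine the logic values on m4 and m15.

m4 = false; m15 = true

m0 = a AND d = true AND false = false
m1 = b AND m0 = false AND false = false
m2 = e AND c = true AND false = false
m4 = c AND m0 = false AND false = false
m6 = m4 NAND m2 = false NAND false = true
m7 = m6 AND m1 = true AND false = false
m15 = NOT m7 = NOT false = true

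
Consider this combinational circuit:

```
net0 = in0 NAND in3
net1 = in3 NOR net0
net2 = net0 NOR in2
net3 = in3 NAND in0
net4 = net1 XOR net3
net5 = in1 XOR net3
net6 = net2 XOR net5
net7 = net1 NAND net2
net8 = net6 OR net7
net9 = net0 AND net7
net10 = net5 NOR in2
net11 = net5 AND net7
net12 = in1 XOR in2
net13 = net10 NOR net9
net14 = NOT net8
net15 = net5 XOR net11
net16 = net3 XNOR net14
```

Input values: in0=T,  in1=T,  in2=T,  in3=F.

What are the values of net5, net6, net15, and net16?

net5 = F  net6 = F  net15 = F  net16 = F

net0 = in0 NAND in3 = T NAND F = T
net1 = in3 NOR net0 = F NOR T = F
net2 = net0 NOR in2 = T NOR T = F
net3 = in3 NAND in0 = F NAND T = T
net5 = in1 XOR net3 = T XOR T = F
net6 = net2 XOR net5 = F XOR F = F
net7 = net1 NAND net2 = F NAND F = T
net8 = net6 OR net7 = F OR T = T
net11 = net5 AND net7 = F AND T = F
net14 = NOT net8 = NOT T = F
net15 = net5 XOR net11 = F XOR F = F
net16 = net3 XNOR net14 = T XNOR F = F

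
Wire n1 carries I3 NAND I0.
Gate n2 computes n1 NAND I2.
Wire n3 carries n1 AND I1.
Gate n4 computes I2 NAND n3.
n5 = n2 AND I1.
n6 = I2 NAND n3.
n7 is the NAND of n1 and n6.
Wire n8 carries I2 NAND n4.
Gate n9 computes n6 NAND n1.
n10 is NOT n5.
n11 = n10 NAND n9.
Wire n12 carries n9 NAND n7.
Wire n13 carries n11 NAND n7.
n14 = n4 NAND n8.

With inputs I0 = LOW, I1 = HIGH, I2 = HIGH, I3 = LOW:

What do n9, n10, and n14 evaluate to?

n9 = HIGH, n10 = HIGH, n14 = HIGH

n1 = I3 NAND I0 = LOW NAND LOW = HIGH
n2 = n1 NAND I2 = HIGH NAND HIGH = LOW
n3 = n1 AND I1 = HIGH AND HIGH = HIGH
n4 = I2 NAND n3 = HIGH NAND HIGH = LOW
n5 = n2 AND I1 = LOW AND HIGH = LOW
n6 = I2 NAND n3 = HIGH NAND HIGH = LOW
n8 = I2 NAND n4 = HIGH NAND LOW = HIGH
n9 = n6 NAND n1 = LOW NAND HIGH = HIGH
n10 = NOT n5 = NOT LOW = HIGH
n14 = n4 NAND n8 = LOW NAND HIGH = HIGH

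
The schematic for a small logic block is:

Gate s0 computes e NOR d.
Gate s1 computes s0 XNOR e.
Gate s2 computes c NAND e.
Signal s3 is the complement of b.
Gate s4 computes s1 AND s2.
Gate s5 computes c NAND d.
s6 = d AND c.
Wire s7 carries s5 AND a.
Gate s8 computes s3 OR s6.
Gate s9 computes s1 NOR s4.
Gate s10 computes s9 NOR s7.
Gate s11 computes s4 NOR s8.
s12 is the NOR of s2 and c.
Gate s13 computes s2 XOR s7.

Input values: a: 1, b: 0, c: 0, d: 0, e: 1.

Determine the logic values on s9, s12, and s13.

s9 = 1, s12 = 0, s13 = 0

s0 = e NOR d = 1 NOR 0 = 0
s1 = s0 XNOR e = 0 XNOR 1 = 0
s2 = c NAND e = 0 NAND 1 = 1
s4 = s1 AND s2 = 0 AND 1 = 0
s5 = c NAND d = 0 NAND 0 = 1
s7 = s5 AND a = 1 AND 1 = 1
s9 = s1 NOR s4 = 0 NOR 0 = 1
s12 = s2 NOR c = 1 NOR 0 = 0
s13 = s2 XOR s7 = 1 XOR 1 = 0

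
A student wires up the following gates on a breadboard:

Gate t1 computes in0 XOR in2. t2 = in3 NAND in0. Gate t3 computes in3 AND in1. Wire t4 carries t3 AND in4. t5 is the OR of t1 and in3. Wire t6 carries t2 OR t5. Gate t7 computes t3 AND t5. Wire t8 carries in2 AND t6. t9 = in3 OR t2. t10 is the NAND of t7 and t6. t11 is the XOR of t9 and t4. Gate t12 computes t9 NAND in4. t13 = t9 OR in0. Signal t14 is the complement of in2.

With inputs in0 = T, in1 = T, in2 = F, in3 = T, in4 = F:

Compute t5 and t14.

t5 = T, t14 = T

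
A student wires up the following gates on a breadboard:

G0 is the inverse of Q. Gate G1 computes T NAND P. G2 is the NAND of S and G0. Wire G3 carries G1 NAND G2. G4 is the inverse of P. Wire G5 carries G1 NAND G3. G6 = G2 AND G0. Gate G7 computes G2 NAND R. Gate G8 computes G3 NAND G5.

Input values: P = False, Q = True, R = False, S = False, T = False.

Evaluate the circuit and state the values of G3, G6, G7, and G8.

G0 = NOT Q = NOT True = False
G1 = T NAND P = False NAND False = True
G2 = S NAND G0 = False NAND False = True
G3 = G1 NAND G2 = True NAND True = False
G5 = G1 NAND G3 = True NAND False = True
G6 = G2 AND G0 = True AND False = False
G7 = G2 NAND R = True NAND False = True
G8 = G3 NAND G5 = False NAND True = True

G3 = False, G6 = False, G7 = True, G8 = True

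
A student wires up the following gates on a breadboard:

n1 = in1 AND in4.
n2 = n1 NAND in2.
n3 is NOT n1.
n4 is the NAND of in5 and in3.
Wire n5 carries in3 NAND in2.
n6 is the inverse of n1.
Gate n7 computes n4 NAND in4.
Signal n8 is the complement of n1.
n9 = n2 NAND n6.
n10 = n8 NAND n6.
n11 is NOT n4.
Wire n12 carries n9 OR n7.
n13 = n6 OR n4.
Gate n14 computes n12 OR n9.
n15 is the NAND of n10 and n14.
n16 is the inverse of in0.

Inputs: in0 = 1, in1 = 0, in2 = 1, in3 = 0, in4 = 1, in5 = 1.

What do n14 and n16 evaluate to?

n1 = in1 AND in4 = 0 AND 1 = 0
n2 = n1 NAND in2 = 0 NAND 1 = 1
n4 = in5 NAND in3 = 1 NAND 0 = 1
n6 = NOT n1 = NOT 0 = 1
n7 = n4 NAND in4 = 1 NAND 1 = 0
n9 = n2 NAND n6 = 1 NAND 1 = 0
n12 = n9 OR n7 = 0 OR 0 = 0
n14 = n12 OR n9 = 0 OR 0 = 0
n16 = NOT in0 = NOT 1 = 0

n14 = 0; n16 = 0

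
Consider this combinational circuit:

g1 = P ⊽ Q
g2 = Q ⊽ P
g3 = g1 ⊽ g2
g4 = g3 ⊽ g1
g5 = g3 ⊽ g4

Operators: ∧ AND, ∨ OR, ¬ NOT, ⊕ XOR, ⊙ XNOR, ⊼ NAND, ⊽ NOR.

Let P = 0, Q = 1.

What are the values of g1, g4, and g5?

g1 = P NOR Q = 0 NOR 1 = 0
g2 = Q NOR P = 1 NOR 0 = 0
g3 = g1 NOR g2 = 0 NOR 0 = 1
g4 = g3 NOR g1 = 1 NOR 0 = 0
g5 = g3 NOR g4 = 1 NOR 0 = 0

g1 = 0; g4 = 0; g5 = 0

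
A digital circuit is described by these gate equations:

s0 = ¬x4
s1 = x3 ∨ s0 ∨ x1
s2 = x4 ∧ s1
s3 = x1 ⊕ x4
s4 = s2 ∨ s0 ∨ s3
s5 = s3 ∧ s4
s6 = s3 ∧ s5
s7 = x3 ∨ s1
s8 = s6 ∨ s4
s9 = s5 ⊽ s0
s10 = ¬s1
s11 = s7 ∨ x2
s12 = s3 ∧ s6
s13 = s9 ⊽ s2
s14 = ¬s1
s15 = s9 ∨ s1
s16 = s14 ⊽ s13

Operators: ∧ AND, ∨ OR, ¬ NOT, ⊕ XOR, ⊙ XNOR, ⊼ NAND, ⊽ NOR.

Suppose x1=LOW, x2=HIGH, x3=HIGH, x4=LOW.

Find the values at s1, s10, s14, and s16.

s1 = HIGH, s10 = LOW, s14 = LOW, s16 = LOW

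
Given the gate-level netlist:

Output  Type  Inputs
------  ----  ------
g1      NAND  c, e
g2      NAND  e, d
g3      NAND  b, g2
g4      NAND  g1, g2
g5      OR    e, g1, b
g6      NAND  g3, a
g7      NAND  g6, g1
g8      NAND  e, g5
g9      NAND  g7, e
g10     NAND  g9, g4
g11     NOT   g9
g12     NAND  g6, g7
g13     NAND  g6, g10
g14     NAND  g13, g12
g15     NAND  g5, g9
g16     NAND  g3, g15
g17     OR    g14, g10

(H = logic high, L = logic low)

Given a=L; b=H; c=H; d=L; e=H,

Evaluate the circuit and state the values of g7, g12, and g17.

g7 = H, g12 = L, g17 = H

g1 = c NAND e = H NAND H = L
g2 = e NAND d = H NAND L = H
g3 = b NAND g2 = H NAND H = L
g4 = g1 NAND g2 = L NAND H = H
g6 = g3 NAND a = L NAND L = H
g7 = g6 NAND g1 = H NAND L = H
g9 = g7 NAND e = H NAND H = L
g10 = g9 NAND g4 = L NAND H = H
g12 = g6 NAND g7 = H NAND H = L
g13 = g6 NAND g10 = H NAND H = L
g14 = g13 NAND g12 = L NAND L = H
g17 = g14 OR g10 = H OR H = H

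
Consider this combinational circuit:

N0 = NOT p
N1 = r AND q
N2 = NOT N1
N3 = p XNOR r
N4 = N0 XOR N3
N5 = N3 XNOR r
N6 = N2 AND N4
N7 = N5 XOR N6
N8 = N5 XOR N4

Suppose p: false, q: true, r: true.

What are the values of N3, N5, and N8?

N0 = NOT p = NOT false = true
N3 = p XNOR r = false XNOR true = false
N4 = N0 XOR N3 = true XOR false = true
N5 = N3 XNOR r = false XNOR true = false
N8 = N5 XOR N4 = false XOR true = true

N3 = false, N5 = false, N8 = true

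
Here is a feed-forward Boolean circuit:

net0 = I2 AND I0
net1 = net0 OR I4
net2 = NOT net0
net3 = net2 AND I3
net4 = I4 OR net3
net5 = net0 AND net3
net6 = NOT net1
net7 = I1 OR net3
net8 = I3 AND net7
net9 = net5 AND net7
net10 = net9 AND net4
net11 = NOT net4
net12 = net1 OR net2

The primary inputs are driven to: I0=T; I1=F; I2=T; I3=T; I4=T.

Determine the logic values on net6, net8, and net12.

net6 = F, net8 = F, net12 = T

net0 = I2 AND I0 = T AND T = T
net1 = net0 OR I4 = T OR T = T
net2 = NOT net0 = NOT T = F
net3 = net2 AND I3 = F AND T = F
net6 = NOT net1 = NOT T = F
net7 = I1 OR net3 = F OR F = F
net8 = I3 AND net7 = T AND F = F
net12 = net1 OR net2 = T OR F = T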